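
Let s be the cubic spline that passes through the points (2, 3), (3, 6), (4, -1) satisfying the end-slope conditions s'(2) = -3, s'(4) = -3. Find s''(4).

Let σ_i = s''(x_i). Step sizes h_i = 1, 1; slopes of the chords Δ_i = (y_(i+1) - y_i)/h_i = 3, -7.
  1·σ_0 + 4·σ_1 + 1·σ_2 = 6(Δ_1 - Δ_0) = -60
Clamped end conditions give two more equations: 2h_0·σ_0 + h_0·σ_1 = 6(Δ_0 - s'(2)) = 36 and h_1·σ_1 + 2h_1·σ_2 = 6(s'(4) - Δ_1) = 24.
Solving: σ_0 = 33, σ_1 = -30, σ_2 = 27.

27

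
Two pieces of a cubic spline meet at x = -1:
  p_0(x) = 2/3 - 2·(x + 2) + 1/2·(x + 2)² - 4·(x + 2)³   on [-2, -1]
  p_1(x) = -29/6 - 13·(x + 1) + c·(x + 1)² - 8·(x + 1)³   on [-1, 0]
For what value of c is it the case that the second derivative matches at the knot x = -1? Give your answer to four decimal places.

-11.5000

p_0''(x) = 1 - 24·(x + 2), so p_0''(-1) = -23. On the right, p_1''(-1) = 2c, so c = -23/2.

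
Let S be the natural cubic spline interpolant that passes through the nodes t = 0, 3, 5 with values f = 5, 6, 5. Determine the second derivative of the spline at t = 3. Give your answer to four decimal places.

-0.5000

Let σ_i = S''(x_i). Step sizes h_i = 3, 2; slopes of the chords Δ_i = (y_(i+1) - y_i)/h_i = 1/3, -1/2.
  3·σ_0 + 10·σ_1 + 2·σ_2 = 6(Δ_1 - Δ_0) = -5
Natural end conditions: σ_0 = σ_2 = 0.
Solving the tridiagonal system: σ_0 = 0, σ_1 = -1/2, σ_2 = 0.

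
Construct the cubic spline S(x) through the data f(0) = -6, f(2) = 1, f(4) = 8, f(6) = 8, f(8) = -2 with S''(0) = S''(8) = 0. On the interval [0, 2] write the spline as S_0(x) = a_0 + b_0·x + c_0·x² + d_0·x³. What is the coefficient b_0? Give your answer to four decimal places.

Put M_i = S'' at the i-th knot. Here h = (2, 2, 2, 2) and Δ = (7/2, 7/2, 0, -5), so the interior equations h_(i-1)·M_(i-1) + 2(h_(i-1)+h_i)·M_i + h_i·M_(i+1) = 6(Δ_i − Δ_(i-1)) read
  2·M_0 + 8·M_1 + 2·M_2 = 6(Δ_1 - Δ_0) = 0
  2·M_1 + 8·M_2 + 2·M_3 = 6(Δ_2 - Δ_1) = -21
  2·M_2 + 8·M_3 + 2·M_4 = 6(Δ_3 - Δ_2) = -30
Natural end conditions: M_0 = M_4 = 0.
Solving: M_0 = 0, M_1 = 27/56, M_2 = -27/14, M_3 = -183/56, M_4 = 0.
On [0, 2], with S_0(x) = a_0 + b_0·x + c_0·x² + d_0·x³: c_0 = M_0/2 = 0, d_0 = (M_1 - M_0)/(6h_0) = 9/224, b_0 = Δ_0 - h_0(2M_0 + M_1)/6 = 187/56.

3.3393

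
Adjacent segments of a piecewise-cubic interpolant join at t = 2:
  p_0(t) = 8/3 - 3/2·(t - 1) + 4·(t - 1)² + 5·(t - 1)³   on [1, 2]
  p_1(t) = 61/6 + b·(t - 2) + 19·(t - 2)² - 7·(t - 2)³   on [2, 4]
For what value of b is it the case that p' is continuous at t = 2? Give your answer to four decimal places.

p_0'(t) = -3/2 + 8·(t - 1) + 15·(t - 1)², so p_0'(2) = 43/2. On the right, p_1'(2) = b, so b = 43/2.

21.5000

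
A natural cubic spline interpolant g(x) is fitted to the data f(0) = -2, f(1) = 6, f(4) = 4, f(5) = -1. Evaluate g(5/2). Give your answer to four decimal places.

8.9886

Let m_i = g''(x_i). Step sizes h_i = 1, 3, 1; slopes of the chords Δ_i = (y_(i+1) - y_i)/h_i = 8, -2/3, -5.
  1·m_0 + 8·m_1 + 3·m_2 = 6(Δ_1 - Δ_0) = -52
  3·m_1 + 8·m_2 + 1·m_3 = 6(Δ_2 - Δ_1) = -26
Natural end conditions: m_0 = m_3 = 0.
Hence m_0 = 0, m_1 = -338/55, m_2 = -52/55, m_3 = 0.
On [1, 4], g(x) = 6 + 982/165·(x - 1) - 169/55·(x - 1)² + 13/45·(x - 1)³.
With (x - 1) = 3/2: g(5/2) = 791/88.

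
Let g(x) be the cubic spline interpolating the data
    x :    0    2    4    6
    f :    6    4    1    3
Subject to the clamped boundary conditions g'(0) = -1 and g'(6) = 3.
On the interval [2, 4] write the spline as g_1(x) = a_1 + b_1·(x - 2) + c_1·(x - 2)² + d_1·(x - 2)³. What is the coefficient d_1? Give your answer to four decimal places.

Put M_i = g'' at the i-th knot. Here h = (2, 2, 2) and Δ = (-1, -3/2, 1), so the interior equations h_(i-1)·M_(i-1) + 2(h_(i-1)+h_i)·M_i + h_i·M_(i+1) = 6(Δ_i − Δ_(i-1)) read
  2·M_0 + 8·M_1 + 2·M_2 = 6(Δ_1 - Δ_0) = -3
  2·M_1 + 8·M_2 + 2·M_3 = 6(Δ_2 - Δ_1) = 15
Clamped end conditions give two more equations: 2h_0·M_0 + h_0·M_1 = 6(Δ_0 - g'(0)) = 0 and h_2·M_2 + 2h_2·M_3 = 6(g'(6) - Δ_2) = 12.
Solving the tridiagonal system: M_0 = 13/30, M_1 = -13/15, M_2 = 23/15, M_3 = 67/30.
On [2, 4], with g_1(x) = a_1 + b_1·(x - 2) + c_1·(x - 2)² + d_1·(x - 2)³: c_1 = M_1/2 = -13/30, d_1 = (M_2 - M_1)/(6h_1) = 1/5, b_1 = Δ_1 - h_1(2M_1 + M_2)/6 = -43/30.

0.2000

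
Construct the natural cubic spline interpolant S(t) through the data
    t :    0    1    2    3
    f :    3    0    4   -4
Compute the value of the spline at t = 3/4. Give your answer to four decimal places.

Put M_i = S'' at the i-th knot. Here h = (1, 1, 1) and Δ = (-3, 4, -8), so the interior equations h_(i-1)·M_(i-1) + 2(h_(i-1)+h_i)·M_i + h_i·M_(i+1) = 6(Δ_i − Δ_(i-1)) read
  1·M_0 + 4·M_1 + 1·M_2 = 6(Δ_1 - Δ_0) = 42
  1·M_1 + 4·M_2 + 1·M_3 = 6(Δ_2 - Δ_1) = -72
Natural end conditions: M_0 = M_3 = 0.
Solving the tridiagonal system: M_0 = 0, M_1 = 16, M_2 = -22, M_3 = 0.
On [0, 1], S(t) = 3 - 17/3·t + 0·t² + 8/3·t³.
With t = 3/4: S(3/4) = -1/8.

-0.1250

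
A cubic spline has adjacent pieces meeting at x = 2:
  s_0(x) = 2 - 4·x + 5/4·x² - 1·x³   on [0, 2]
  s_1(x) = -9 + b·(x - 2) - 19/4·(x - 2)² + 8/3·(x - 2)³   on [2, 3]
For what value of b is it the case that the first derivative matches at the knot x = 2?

-11

s_0'(x) = -4 + 5/2·x - 3·x², so s_0'(2) = -11. On the right, s_1'(2) = b, so b = -11.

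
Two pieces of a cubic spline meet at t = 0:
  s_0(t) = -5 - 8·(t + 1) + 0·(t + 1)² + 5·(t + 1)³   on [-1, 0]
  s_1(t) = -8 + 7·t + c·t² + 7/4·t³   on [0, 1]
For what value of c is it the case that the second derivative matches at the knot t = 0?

s_0''(t) = 0 + 30·(t + 1), so s_0''(0) = 30. On the right, s_1''(0) = 2c, so c = 15.

15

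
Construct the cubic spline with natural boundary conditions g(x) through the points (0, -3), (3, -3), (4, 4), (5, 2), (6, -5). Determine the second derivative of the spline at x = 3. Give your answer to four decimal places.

Let m_i = g''(x_i). Step sizes h_i = 3, 1, 1, 1; slopes of the chords Δ_i = (y_(i+1) - y_i)/h_i = 0, 7, -2, -7.
  3·m_0 + 8·m_1 + 1·m_2 = 6(Δ_1 - Δ_0) = 42
  1·m_1 + 4·m_2 + 1·m_3 = 6(Δ_2 - Δ_1) = -54
  1·m_2 + 4·m_3 + 1·m_4 = 6(Δ_3 - Δ_2) = -30
Natural end conditions: m_0 = m_4 = 0.
Forward elimination and back-substitution give m_0 = 0, m_1 = 204/29, m_2 = -414/29, m_3 = -114/29, m_4 = 0.

7.0345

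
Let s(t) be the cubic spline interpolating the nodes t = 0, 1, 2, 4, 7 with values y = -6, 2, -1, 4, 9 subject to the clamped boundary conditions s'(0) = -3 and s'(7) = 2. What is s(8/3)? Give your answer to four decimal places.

Write M_i for s''(x_i). With h_i = 1, 1, 2, 3 and divided differences Δ_i = 8, -3, 5/2, 5/3, the continuity of s' gives the tridiagonal system
  1·M_0 + 4·M_1 + 1·M_2 = 6(Δ_1 - Δ_0) = -66
  1·M_1 + 6·M_2 + 2·M_3 = 6(Δ_2 - Δ_1) = 33
  2·M_2 + 10·M_3 + 3·M_4 = 6(Δ_3 - Δ_2) = -5
Clamped end conditions give two more equations: 2h_0·M_0 + h_0·M_1 = 6(Δ_0 - s'(0)) = 66 and h_3·M_3 + 2h_3·M_4 = 6(s'(7) - Δ_3) = 2.
Forward elimination and back-substitution give M_0 = 10161/208, M_1 = -3297/104, M_2 = 2487/208, M_3 = -183/52, M_4 = 653/312.
On [2, 4], s(t) = -1 - 447/104·(t - 2) + 2487/416·(t - 2)² - 1073/832·(t - 2)³.
With (t - 2) = 2/3: s(8/3) = -2233/1404.

-1.5905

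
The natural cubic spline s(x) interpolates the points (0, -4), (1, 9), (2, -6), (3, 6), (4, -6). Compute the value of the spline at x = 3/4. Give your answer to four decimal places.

8.9844

Let m_i = s''(x_i). Step sizes h_i = 1, 1, 1, 1; slopes of the chords Δ_i = (y_(i+1) - y_i)/h_i = 13, -15, 12, -12.
  1·m_0 + 4·m_1 + 1·m_2 = 6(Δ_1 - Δ_0) = -168
  1·m_1 + 4·m_2 + 1·m_3 = 6(Δ_2 - Δ_1) = 162
  1·m_2 + 4·m_3 + 1·m_4 = 6(Δ_3 - Δ_2) = -144
Natural end conditions: m_0 = m_4 = 0.
Hence m_0 = 0, m_1 = -414/7, m_2 = 480/7, m_3 = -372/7, m_4 = 0.
On [0, 1], s(x) = -4 + 160/7·x + 0·x² - 69/7·x³.
With x = 3/4: s(3/4) = 575/64.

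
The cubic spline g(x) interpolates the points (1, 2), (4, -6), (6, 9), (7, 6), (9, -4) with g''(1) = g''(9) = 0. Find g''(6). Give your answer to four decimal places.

Write M_i for g''(x_i). With h_i = 3, 2, 1, 2 and divided differences Δ_i = -8/3, 15/2, -3, -5, the continuity of g' gives the tridiagonal system
  3·M_0 + 10·M_1 + 2·M_2 = 6(Δ_1 - Δ_0) = 61
  2·M_1 + 6·M_2 + 1·M_3 = 6(Δ_2 - Δ_1) = -63
  1·M_2 + 6·M_3 + 2·M_4 = 6(Δ_3 - Δ_2) = -12
Natural end conditions: M_0 = M_4 = 0.
Solving the tridiagonal system: M_0 = 0, M_1 = 2867/326, M_2 = -2196/163, M_3 = 40/163, M_4 = 0.

-13.4724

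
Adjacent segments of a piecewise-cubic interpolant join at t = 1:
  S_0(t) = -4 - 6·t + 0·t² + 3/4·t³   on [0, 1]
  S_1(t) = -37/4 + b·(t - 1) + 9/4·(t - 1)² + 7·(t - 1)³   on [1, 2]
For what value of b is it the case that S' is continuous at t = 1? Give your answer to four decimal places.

-3.7500

S_0'(t) = -6 + 0·t + 9/4·t², so S_0'(1) = -15/4. On the right, S_1'(1) = b, so b = -15/4.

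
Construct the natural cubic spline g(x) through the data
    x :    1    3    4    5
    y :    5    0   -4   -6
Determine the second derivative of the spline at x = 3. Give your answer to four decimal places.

-2.0870

Let M_i = g''(x_i). Step sizes h_i = 2, 1, 1; slopes of the chords Δ_i = (y_(i+1) - y_i)/h_i = -5/2, -4, -2.
  2·M_0 + 6·M_1 + 1·M_2 = 6(Δ_1 - Δ_0) = -9
  1·M_1 + 4·M_2 + 1·M_3 = 6(Δ_2 - Δ_1) = 12
Natural end conditions: M_0 = M_3 = 0.
Solving the tridiagonal system: M_0 = 0, M_1 = -48/23, M_2 = 81/23, M_3 = 0.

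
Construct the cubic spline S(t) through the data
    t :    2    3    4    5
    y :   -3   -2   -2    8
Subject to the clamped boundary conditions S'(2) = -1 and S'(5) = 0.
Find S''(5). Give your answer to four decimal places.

Put σ_i = S'' at the i-th knot. Here h = (1, 1, 1) and Δ = (1, 0, 10), so the interior equations h_(i-1)·σ_(i-1) + 2(h_(i-1)+h_i)·σ_i + h_i·σ_(i+1) = 6(Δ_i − Δ_(i-1)) read
  1·σ_0 + 4·σ_1 + 1·σ_2 = 6(Δ_1 - Δ_0) = -6
  1·σ_1 + 4·σ_2 + 1·σ_3 = 6(Δ_2 - Δ_1) = 60
Clamped end conditions give two more equations: 2h_0·σ_0 + h_0·σ_1 = 6(Δ_0 - S'(2)) = 12 and h_2·σ_2 + 2h_2·σ_3 = 6(S'(5) - Δ_2) = -60.
Solving: σ_0 = 178/15, σ_1 = -176/15, σ_2 = 436/15, σ_3 = -668/15.

-44.5333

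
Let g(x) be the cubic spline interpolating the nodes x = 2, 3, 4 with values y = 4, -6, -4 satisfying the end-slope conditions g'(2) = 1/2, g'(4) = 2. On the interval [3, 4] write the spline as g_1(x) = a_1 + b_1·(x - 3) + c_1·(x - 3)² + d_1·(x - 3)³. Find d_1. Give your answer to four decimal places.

With M_i denoting the second derivative at x_i, h_i = 1, 1, and Δ_i = (y_(i+1) − y_i)/h_i = -10, 2:
  1·M_0 + 4·M_1 + 1·M_2 = 6(Δ_1 - Δ_0) = 72
Clamped end conditions give two more equations: 2h_0·M_0 + h_0·M_1 = 6(Δ_0 - g'(2)) = -63 and h_1·M_1 + 2h_1·M_2 = 6(g'(4) - Δ_1) = 0.
Hence M_0 = -195/4, M_1 = 69/2, M_2 = -69/4.
On [3, 4], with g_1(x) = a_1 + b_1·(x - 3) + c_1·(x - 3)² + d_1·(x - 3)³: c_1 = M_1/2 = 69/4, d_1 = (M_2 - M_1)/(6h_1) = -69/8, b_1 = Δ_1 - h_1(2M_1 + M_2)/6 = -53/8.

-8.6250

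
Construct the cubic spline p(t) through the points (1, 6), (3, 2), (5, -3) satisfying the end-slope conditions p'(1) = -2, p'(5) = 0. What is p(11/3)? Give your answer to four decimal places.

-0.1481

Put M_i = p'' at the i-th knot. Here h = (2, 2) and Δ = (-2, -5/2), so the interior equations h_(i-1)·M_(i-1) + 2(h_(i-1)+h_i)·M_i + h_i·M_(i+1) = 6(Δ_i − Δ_(i-1)) read
  2·M_0 + 8·M_1 + 2·M_2 = 6(Δ_1 - Δ_0) = -3
Clamped end conditions give two more equations: 2h_0·M_0 + h_0·M_1 = 6(Δ_0 - p'(1)) = 0 and h_1·M_1 + 2h_1·M_2 = 6(p'(5) - Δ_1) = 15.
Hence M_0 = 7/8, M_1 = -7/4, M_2 = 37/8.
On [3, 5], p(t) = 2 - 23/8·(t - 3) - 7/8·(t - 3)² + 17/32·(t - 3)³.
With (t - 3) = 2/3: p(11/3) = -4/27.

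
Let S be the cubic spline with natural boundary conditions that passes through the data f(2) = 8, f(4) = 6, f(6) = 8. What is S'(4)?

0

With M_i denoting the second derivative at x_i, h_i = 2, 2, and Δ_i = (y_(i+1) − y_i)/h_i = -1, 1:
  2·M_0 + 8·M_1 + 2·M_2 = 6(Δ_1 - Δ_0) = 12
Natural end conditions: M_0 = M_2 = 0.
Forward elimination and back-substitution give M_0 = 0, M_1 = 3/2, M_2 = 0.
On [4, 6], S'(x) = b_1 + 2c_1·(x - 4) + 3d_1·(x - 4)² with b_1 = Δ_1 - h_1(2M_1 + M_2)/6 = 0, c_1 = M_1/2 = 3/4, d_1 = (M_2 - M_1)/(6h_1) = -1/8. So S'(4) = 0.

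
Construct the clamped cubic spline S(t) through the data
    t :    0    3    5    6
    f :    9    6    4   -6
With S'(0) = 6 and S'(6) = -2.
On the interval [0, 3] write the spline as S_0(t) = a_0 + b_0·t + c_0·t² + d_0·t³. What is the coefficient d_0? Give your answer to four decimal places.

0.9181

Let M_i = S''(x_i). Step sizes h_i = 3, 2, 1; slopes of the chords Δ_i = (y_(i+1) - y_i)/h_i = -1, -1, -10.
  3·M_0 + 10·M_1 + 2·M_2 = 6(Δ_1 - Δ_0) = 0
  2·M_1 + 6·M_2 + 1·M_3 = 6(Δ_2 - Δ_1) = -54
Clamped end conditions give two more equations: 2h_0·M_0 + h_0·M_1 = 6(Δ_0 - S'(0)) = -42 and h_2·M_2 + 2h_2·M_3 = 6(S'(6) - Δ_2) = 48.
Solving the tridiagonal system: M_0 = -580/57, M_1 = 362/57, M_2 = -940/57, M_3 = 1838/57.
On [0, 3], with S_0(t) = a_0 + b_0·t + c_0·t² + d_0·t³: c_0 = M_0/2 = -290/57, d_0 = (M_1 - M_0)/(6h_0) = 157/171, b_0 = Δ_0 - h_0(2M_0 + M_1)/6 = 6.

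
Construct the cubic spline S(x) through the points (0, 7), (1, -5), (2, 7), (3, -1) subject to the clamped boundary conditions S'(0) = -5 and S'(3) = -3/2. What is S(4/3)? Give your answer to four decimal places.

-2.0667

Write m_i for S''(x_i). With h_i = 1, 1, 1 and divided differences Δ_i = -12, 12, -8, the continuity of S' gives the tridiagonal system
  1·m_0 + 4·m_1 + 1·m_2 = 6(Δ_1 - Δ_0) = 144
  1·m_1 + 4·m_2 + 1·m_3 = 6(Δ_2 - Δ_1) = -120
Clamped end conditions give two more equations: 2h_0·m_0 + h_0·m_1 = 6(Δ_0 - S'(0)) = -42 and h_2·m_2 + 2h_2·m_3 = 6(S'(3) - Δ_2) = 39.
Solving: m_0 = -793/15, m_1 = 956/15, m_2 = -871/15, m_3 = 728/15.
On [1, 2], S(x) = -5 + 13/30·(x - 1) + 478/15·(x - 1)² - 203/10·(x - 1)³.
With (x - 1) = 1/3: S(4/3) = -31/15.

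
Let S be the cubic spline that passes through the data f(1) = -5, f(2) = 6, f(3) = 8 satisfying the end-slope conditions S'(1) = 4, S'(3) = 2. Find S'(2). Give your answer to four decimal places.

Put M_i = S'' at the i-th knot. Here h = (1, 1) and Δ = (11, 2), so the interior equations h_(i-1)·M_(i-1) + 2(h_(i-1)+h_i)·M_i + h_i·M_(i+1) = 6(Δ_i − Δ_(i-1)) read
  1·M_0 + 4·M_1 + 1·M_2 = 6(Δ_1 - Δ_0) = -54
Clamped end conditions give two more equations: 2h_0·M_0 + h_0·M_1 = 6(Δ_0 - S'(1)) = 42 and h_1·M_1 + 2h_1·M_2 = 6(S'(3) - Δ_1) = 0.
Forward elimination and back-substitution give M_0 = 67/2, M_1 = -25, M_2 = 25/2.
On [2, 3], S'(x) = b_1 + 2c_1·(x - 2) + 3d_1·(x - 2)² with b_1 = Δ_1 - h_1(2M_1 + M_2)/6 = 33/4, c_1 = M_1/2 = -25/2, d_1 = (M_2 - M_1)/(6h_1) = 25/4. So S'(2) = 33/4.

8.2500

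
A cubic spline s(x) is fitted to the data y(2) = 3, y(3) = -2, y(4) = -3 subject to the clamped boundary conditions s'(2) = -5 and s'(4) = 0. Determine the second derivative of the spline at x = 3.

Write m_i for s''(x_i). With h_i = 1, 1 and divided differences Δ_i = -5, -1, the continuity of s' gives the tridiagonal system
  1·m_0 + 4·m_1 + 1·m_2 = 6(Δ_1 - Δ_0) = 24
Clamped end conditions give two more equations: 2h_0·m_0 + h_0·m_1 = 6(Δ_0 - s'(2)) = 0 and h_1·m_1 + 2h_1·m_2 = 6(s'(4) - Δ_1) = 6.
Solving the tridiagonal system: m_0 = -7/2, m_1 = 7, m_2 = -1/2.

7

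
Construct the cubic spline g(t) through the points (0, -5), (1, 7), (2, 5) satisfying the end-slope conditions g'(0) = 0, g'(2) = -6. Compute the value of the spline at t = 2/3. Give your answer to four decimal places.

2.5556

With m_i denoting the second derivative at x_i, h_i = 1, 1, and Δ_i = (y_(i+1) − y_i)/h_i = 12, -2:
  1·m_0 + 4·m_1 + 1·m_2 = 6(Δ_1 - Δ_0) = -84
Clamped end conditions give two more equations: 2h_0·m_0 + h_0·m_1 = 6(Δ_0 - g'(0)) = 72 and h_1·m_1 + 2h_1·m_2 = 6(g'(2) - Δ_1) = -24.
Forward elimination and back-substitution give m_0 = 54, m_1 = -36, m_2 = 6.
On [0, 1], g(t) = -5 + 0·t + 27·t² - 15·t³.
With t = 2/3: g(2/3) = 23/9.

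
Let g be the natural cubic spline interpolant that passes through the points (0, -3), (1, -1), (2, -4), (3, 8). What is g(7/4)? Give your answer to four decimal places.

-4.1250

Let m_i = g''(x_i). Step sizes h_i = 1, 1, 1; slopes of the chords Δ_i = (y_(i+1) - y_i)/h_i = 2, -3, 12.
  1·m_0 + 4·m_1 + 1·m_2 = 6(Δ_1 - Δ_0) = -30
  1·m_1 + 4·m_2 + 1·m_3 = 6(Δ_2 - Δ_1) = 90
Natural end conditions: m_0 = m_3 = 0.
Hence m_0 = 0, m_1 = -14, m_2 = 26, m_3 = 0.
On [1, 2], g(t) = -1 - 8/3·(t - 1) - 7·(t - 1)² + 20/3·(t - 1)³.
With (t - 1) = 3/4: g(7/4) = -33/8.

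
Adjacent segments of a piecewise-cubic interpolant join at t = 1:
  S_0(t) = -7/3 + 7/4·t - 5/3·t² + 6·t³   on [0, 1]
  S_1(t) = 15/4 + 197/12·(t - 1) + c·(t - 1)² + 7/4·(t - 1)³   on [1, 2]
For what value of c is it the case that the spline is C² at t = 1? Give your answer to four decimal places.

16.3333

S_0''(t) = -10/3 + 36·t, so S_0''(1) = 98/3. On the right, S_1''(1) = 2c, so c = 49/3.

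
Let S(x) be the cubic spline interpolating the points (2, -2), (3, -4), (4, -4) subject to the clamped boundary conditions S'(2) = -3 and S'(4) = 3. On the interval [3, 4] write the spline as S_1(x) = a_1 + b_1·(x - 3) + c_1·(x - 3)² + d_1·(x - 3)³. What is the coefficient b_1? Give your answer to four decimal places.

-1.5000

Put M_i = S'' at the i-th knot. Here h = (1, 1) and Δ = (-2, 0), so the interior equations h_(i-1)·M_(i-1) + 2(h_(i-1)+h_i)·M_i + h_i·M_(i+1) = 6(Δ_i − Δ_(i-1)) read
  1·M_0 + 4·M_1 + 1·M_2 = 6(Δ_1 - Δ_0) = 12
Clamped end conditions give two more equations: 2h_0·M_0 + h_0·M_1 = 6(Δ_0 - S'(2)) = 6 and h_1·M_1 + 2h_1·M_2 = 6(S'(4) - Δ_1) = 18.
Solving the tridiagonal system: M_0 = 3, M_1 = 0, M_2 = 9.
On [3, 4], with S_1(x) = a_1 + b_1·(x - 3) + c_1·(x - 3)² + d_1·(x - 3)³: c_1 = M_1/2 = 0, d_1 = (M_2 - M_1)/(6h_1) = 3/2, b_1 = Δ_1 - h_1(2M_1 + M_2)/6 = -3/2.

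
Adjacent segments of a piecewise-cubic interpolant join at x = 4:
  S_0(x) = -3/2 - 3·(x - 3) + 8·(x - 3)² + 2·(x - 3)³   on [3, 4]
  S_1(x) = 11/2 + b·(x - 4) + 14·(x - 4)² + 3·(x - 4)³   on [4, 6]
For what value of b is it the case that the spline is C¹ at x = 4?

19

S_0'(x) = -3 + 16·(x - 3) + 6·(x - 3)², so S_0'(4) = 19. On the right, S_1'(4) = b, so b = 19.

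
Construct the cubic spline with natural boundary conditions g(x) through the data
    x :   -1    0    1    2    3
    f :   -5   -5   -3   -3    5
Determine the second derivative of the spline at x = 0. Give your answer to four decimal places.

With m_i denoting the second derivative at x_i, h_i = 1, 1, 1, 1, and Δ_i = (y_(i+1) − y_i)/h_i = 0, 2, 0, 8:
  1·m_0 + 4·m_1 + 1·m_2 = 6(Δ_1 - Δ_0) = 12
  1·m_1 + 4·m_2 + 1·m_3 = 6(Δ_2 - Δ_1) = -12
  1·m_2 + 4·m_3 + 1·m_4 = 6(Δ_3 - Δ_2) = 48
Natural end conditions: m_0 = m_4 = 0.
Hence m_0 = 0, m_1 = 69/14, m_2 = -54/7, m_3 = 195/14, m_4 = 0.

4.9286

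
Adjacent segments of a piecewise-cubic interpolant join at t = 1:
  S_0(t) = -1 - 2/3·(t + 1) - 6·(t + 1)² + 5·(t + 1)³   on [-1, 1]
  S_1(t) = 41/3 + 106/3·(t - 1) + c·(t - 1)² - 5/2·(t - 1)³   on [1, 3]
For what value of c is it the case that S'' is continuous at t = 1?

S_0''(t) = -12 + 30·(t + 1), so S_0''(1) = 48. On the right, S_1''(1) = 2c, so c = 24.

24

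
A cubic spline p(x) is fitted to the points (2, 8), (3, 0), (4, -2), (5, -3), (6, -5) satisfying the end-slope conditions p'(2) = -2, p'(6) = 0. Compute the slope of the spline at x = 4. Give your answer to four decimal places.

With σ_i denoting the second derivative at x_i, h_i = 1, 1, 1, 1, and Δ_i = (y_(i+1) − y_i)/h_i = -8, -2, -1, -2:
  1·σ_0 + 4·σ_1 + 1·σ_2 = 6(Δ_1 - Δ_0) = 36
  1·σ_1 + 4·σ_2 + 1·σ_3 = 6(Δ_2 - Δ_1) = 6
  1·σ_2 + 4·σ_3 + 1·σ_4 = 6(Δ_3 - Δ_2) = -6
Clamped end conditions give two more equations: 2h_0·σ_0 + h_0·σ_1 = 6(Δ_0 - p'(2)) = -36 and h_3·σ_3 + 2h_3·σ_4 = 6(p'(6) - Δ_3) = 12.
Hence σ_0 = -727/28, σ_1 = 223/14, σ_2 = -7/4, σ_3 = -41/14, σ_4 = 209/28.
On [4, 5], p'(x) = b_2 + 2c_2·(x - 4) + 3d_2·(x - 4)² with b_2 = Δ_2 - h_2(2σ_2 + σ_3)/6 = 1/14, c_2 = σ_2/2 = -7/8, d_2 = (σ_3 - σ_2)/(6h_2) = -11/56. So p'(4) = 1/14.

0.0714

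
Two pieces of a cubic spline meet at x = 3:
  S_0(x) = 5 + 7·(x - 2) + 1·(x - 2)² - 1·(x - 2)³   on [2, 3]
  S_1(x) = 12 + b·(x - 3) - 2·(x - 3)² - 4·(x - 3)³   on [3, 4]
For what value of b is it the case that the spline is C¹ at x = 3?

S_0'(x) = 7 + 2·(x - 2) - 3·(x - 2)², so S_0'(3) = 6. On the right, S_1'(3) = b, so b = 6.

6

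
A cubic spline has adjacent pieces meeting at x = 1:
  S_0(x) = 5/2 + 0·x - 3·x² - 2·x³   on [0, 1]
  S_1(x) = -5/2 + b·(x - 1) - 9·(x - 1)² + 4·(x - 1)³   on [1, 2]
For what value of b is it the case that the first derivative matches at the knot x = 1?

S_0'(x) = 0 - 6·x - 6·x², so S_0'(1) = -12. On the right, S_1'(1) = b, so b = -12.

-12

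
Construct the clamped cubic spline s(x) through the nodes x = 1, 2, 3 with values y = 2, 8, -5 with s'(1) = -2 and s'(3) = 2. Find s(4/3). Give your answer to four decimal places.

3.6481

Write M_i for s''(x_i). With h_i = 1, 1 and divided differences Δ_i = 6, -13, the continuity of s' gives the tridiagonal system
  1·M_0 + 4·M_1 + 1·M_2 = 6(Δ_1 - Δ_0) = -114
Clamped end conditions give two more equations: 2h_0·M_0 + h_0·M_1 = 6(Δ_0 - s'(1)) = 48 and h_1·M_1 + 2h_1·M_2 = 6(s'(3) - Δ_1) = 90.
Forward elimination and back-substitution give M_0 = 109/2, M_1 = -61, M_2 = 151/2.
On [1, 2], s(x) = 2 - 2·(x - 1) + 109/4·(x - 1)² - 77/4·(x - 1)³.
With (x - 1) = 1/3: s(4/3) = 197/54.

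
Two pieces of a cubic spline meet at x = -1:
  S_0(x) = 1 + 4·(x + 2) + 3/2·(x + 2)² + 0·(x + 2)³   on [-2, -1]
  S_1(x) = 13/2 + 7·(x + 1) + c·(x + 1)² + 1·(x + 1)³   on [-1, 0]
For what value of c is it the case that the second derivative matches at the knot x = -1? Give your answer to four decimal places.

1.5000

S_0''(x) = 3 + 0·(x + 2), so S_0''(-1) = 3. On the right, S_1''(-1) = 2c, so c = 3/2.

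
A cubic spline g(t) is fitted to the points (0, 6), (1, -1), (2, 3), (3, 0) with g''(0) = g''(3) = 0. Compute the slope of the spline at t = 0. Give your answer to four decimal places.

Put m_i = g'' at the i-th knot. Here h = (1, 1, 1) and Δ = (-7, 4, -3), so the interior equations h_(i-1)·m_(i-1) + 2(h_(i-1)+h_i)·m_i + h_i·m_(i+1) = 6(Δ_i − Δ_(i-1)) read
  1·m_0 + 4·m_1 + 1·m_2 = 6(Δ_1 - Δ_0) = 66
  1·m_1 + 4·m_2 + 1·m_3 = 6(Δ_2 - Δ_1) = -42
Natural end conditions: m_0 = m_3 = 0.
Hence m_0 = 0, m_1 = 102/5, m_2 = -78/5, m_3 = 0.
On [0, 1], g'(t) = b_0 + 2c_0·t + 3d_0·t² with b_0 = Δ_0 - h_0(2m_0 + m_1)/6 = -52/5, c_0 = m_0/2 = 0, d_0 = (m_1 - m_0)/(6h_0) = 17/5. So g'(0) = -52/5.

-10.4000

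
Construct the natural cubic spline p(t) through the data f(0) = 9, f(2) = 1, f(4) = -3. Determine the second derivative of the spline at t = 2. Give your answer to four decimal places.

Write m_i for p''(x_i). With h_i = 2, 2 and divided differences Δ_i = -4, -2, the continuity of p' gives the tridiagonal system
  2·m_0 + 8·m_1 + 2·m_2 = 6(Δ_1 - Δ_0) = 12
Natural end conditions: m_0 = m_2 = 0.
Forward elimination and back-substitution give m_0 = 0, m_1 = 3/2, m_2 = 0.

1.5000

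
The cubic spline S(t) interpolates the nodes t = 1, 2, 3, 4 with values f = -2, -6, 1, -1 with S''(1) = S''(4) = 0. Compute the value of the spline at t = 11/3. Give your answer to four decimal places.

With m_i denoting the second derivative at x_i, h_i = 1, 1, 1, and Δ_i = (y_(i+1) − y_i)/h_i = -4, 7, -2:
  1·m_0 + 4·m_1 + 1·m_2 = 6(Δ_1 - Δ_0) = 66
  1·m_1 + 4·m_2 + 1·m_3 = 6(Δ_2 - Δ_1) = -54
Natural end conditions: m_0 = m_3 = 0.
Solving the tridiagonal system: m_0 = 0, m_1 = 106/5, m_2 = -94/5, m_3 = 0.
On [3, 4], S(t) = 1 + 64/15·(t - 3) - 47/5·(t - 3)² + 47/15·(t - 3)³.
With (t - 3) = 2/3: S(11/3) = 241/405.

0.5951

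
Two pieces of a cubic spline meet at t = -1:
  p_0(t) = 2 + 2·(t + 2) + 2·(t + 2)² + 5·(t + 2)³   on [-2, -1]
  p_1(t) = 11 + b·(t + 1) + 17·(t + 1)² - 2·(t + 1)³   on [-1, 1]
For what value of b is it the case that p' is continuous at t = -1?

21

p_0'(t) = 2 + 4·(t + 2) + 15·(t + 2)², so p_0'(-1) = 21. On the right, p_1'(-1) = b, so b = 21.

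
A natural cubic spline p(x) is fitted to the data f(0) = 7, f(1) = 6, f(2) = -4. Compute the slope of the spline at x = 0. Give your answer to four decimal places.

1.2500

With m_i denoting the second derivative at x_i, h_i = 1, 1, and Δ_i = (y_(i+1) − y_i)/h_i = -1, -10:
  1·m_0 + 4·m_1 + 1·m_2 = 6(Δ_1 - Δ_0) = -54
Natural end conditions: m_0 = m_2 = 0.
Hence m_0 = 0, m_1 = -27/2, m_2 = 0.
On [0, 1], p'(x) = b_0 + 2c_0·x + 3d_0·x² with b_0 = Δ_0 - h_0(2m_0 + m_1)/6 = 5/4, c_0 = m_0/2 = 0, d_0 = (m_1 - m_0)/(6h_0) = -9/4. So p'(0) = 5/4.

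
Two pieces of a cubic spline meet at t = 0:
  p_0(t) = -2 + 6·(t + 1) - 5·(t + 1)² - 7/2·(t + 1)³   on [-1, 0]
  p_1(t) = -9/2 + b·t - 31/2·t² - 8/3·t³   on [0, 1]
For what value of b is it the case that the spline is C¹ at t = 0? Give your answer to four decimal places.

-14.5000

p_0'(t) = 6 - 10·(t + 1) - 21/2·(t + 1)², so p_0'(0) = -29/2. On the right, p_1'(0) = b, so b = -29/2.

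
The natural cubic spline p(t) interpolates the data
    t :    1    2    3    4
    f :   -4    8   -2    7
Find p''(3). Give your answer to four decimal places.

39.2000

With M_i denoting the second derivative at x_i, h_i = 1, 1, 1, and Δ_i = (y_(i+1) − y_i)/h_i = 12, -10, 9:
  1·M_0 + 4·M_1 + 1·M_2 = 6(Δ_1 - Δ_0) = -132
  1·M_1 + 4·M_2 + 1·M_3 = 6(Δ_2 - Δ_1) = 114
Natural end conditions: M_0 = M_3 = 0.
Solving: M_0 = 0, M_1 = -214/5, M_2 = 196/5, M_3 = 0.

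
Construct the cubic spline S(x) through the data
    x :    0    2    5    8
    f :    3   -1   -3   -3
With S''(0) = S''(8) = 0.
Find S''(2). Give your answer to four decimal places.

0.7568

With M_i denoting the second derivative at x_i, h_i = 2, 3, 3, and Δ_i = (y_(i+1) − y_i)/h_i = -2, -2/3, 0:
  2·M_0 + 10·M_1 + 3·M_2 = 6(Δ_1 - Δ_0) = 8
  3·M_1 + 12·M_2 + 3·M_3 = 6(Δ_2 - Δ_1) = 4
Natural end conditions: M_0 = M_3 = 0.
Hence M_0 = 0, M_1 = 28/37, M_2 = 16/111, M_3 = 0.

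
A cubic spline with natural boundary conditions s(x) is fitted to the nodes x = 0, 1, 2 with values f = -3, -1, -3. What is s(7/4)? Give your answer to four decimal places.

Put σ_i = s'' at the i-th knot. Here h = (1, 1) and Δ = (2, -2), so the interior equations h_(i-1)·σ_(i-1) + 2(h_(i-1)+h_i)·σ_i + h_i·σ_(i+1) = 6(Δ_i − Δ_(i-1)) read
  1·σ_0 + 4·σ_1 + 1·σ_2 = 6(Δ_1 - Δ_0) = -24
Natural end conditions: σ_0 = σ_2 = 0.
Forward elimination and back-substitution give σ_0 = 0, σ_1 = -6, σ_2 = 0.
On [1, 2], s(x) = -1 + 0·(x - 1) - 3·(x - 1)² + 1·(x - 1)³.
With (x - 1) = 3/4: s(7/4) = -145/64.

-2.2656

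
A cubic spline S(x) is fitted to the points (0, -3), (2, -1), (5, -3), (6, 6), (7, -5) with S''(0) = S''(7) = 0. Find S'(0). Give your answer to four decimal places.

With m_i denoting the second derivative at x_i, h_i = 2, 3, 1, 1, and Δ_i = (y_(i+1) − y_i)/h_i = 1, -2/3, 9, -11:
  2·m_0 + 10·m_1 + 3·m_2 = 6(Δ_1 - Δ_0) = -10
  3·m_1 + 8·m_2 + 1·m_3 = 6(Δ_2 - Δ_1) = 58
  1·m_2 + 4·m_3 + 1·m_4 = 6(Δ_3 - Δ_2) = -120
Natural end conditions: m_0 = m_4 = 0.
Solving the tridiagonal system: m_0 = 0, m_1 = -683/137, m_2 = 1820/137, m_3 = -4565/137, m_4 = 0.
On [0, 2], S'(x) = b_0 + 2c_0·x + 3d_0·x² with b_0 = Δ_0 - h_0(2m_0 + m_1)/6 = 1094/411, c_0 = m_0/2 = 0, d_0 = (m_1 - m_0)/(6h_0) = -683/1644. So S'(0) = 1094/411.

2.6618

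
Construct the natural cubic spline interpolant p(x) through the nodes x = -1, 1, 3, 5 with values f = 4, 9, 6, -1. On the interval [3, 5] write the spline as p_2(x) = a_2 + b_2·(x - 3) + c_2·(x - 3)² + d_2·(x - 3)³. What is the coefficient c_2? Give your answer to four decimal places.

With M_i denoting the second derivative at x_i, h_i = 2, 2, 2, and Δ_i = (y_(i+1) − y_i)/h_i = 5/2, -3/2, -7/2:
  2·M_0 + 8·M_1 + 2·M_2 = 6(Δ_1 - Δ_0) = -24
  2·M_1 + 8·M_2 + 2·M_3 = 6(Δ_2 - Δ_1) = -12
Natural end conditions: M_0 = M_3 = 0.
Solving the tridiagonal system: M_0 = 0, M_1 = -14/5, M_2 = -4/5, M_3 = 0.
On [3, 5], with p_2(x) = a_2 + b_2·(x - 3) + c_2·(x - 3)² + d_2·(x - 3)³: c_2 = M_2/2 = -2/5, d_2 = (M_3 - M_2)/(6h_2) = 1/15, b_2 = Δ_2 - h_2(2M_2 + M_3)/6 = -89/30.

-0.4000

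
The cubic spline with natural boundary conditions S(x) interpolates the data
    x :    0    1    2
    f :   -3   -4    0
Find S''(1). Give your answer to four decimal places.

Let M_i = S''(x_i). Step sizes h_i = 1, 1; slopes of the chords Δ_i = (y_(i+1) - y_i)/h_i = -1, 4.
  1·M_0 + 4·M_1 + 1·M_2 = 6(Δ_1 - Δ_0) = 30
Natural end conditions: M_0 = M_2 = 0.
Forward elimination and back-substitution give M_0 = 0, M_1 = 15/2, M_2 = 0.

7.5000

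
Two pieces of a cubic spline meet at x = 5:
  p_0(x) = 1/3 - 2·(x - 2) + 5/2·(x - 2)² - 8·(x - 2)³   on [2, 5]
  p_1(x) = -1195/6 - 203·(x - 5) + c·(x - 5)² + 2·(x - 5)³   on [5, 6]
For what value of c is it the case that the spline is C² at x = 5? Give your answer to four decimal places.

-69.5000

p_0''(x) = 5 - 48·(x - 2), so p_0''(5) = -139. On the right, p_1''(5) = 2c, so c = -139/2.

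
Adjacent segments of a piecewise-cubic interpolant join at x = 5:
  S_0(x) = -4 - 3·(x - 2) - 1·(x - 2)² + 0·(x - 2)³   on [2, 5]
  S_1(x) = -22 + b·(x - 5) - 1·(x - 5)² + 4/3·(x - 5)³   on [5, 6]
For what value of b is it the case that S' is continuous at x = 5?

S_0'(x) = -3 - 2·(x - 2) + 0·(x - 2)², so S_0'(5) = -9. On the right, S_1'(5) = b, so b = -9.

-9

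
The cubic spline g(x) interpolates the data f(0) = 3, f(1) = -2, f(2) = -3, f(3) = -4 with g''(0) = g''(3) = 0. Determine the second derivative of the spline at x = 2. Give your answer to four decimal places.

Let M_i = g''(x_i). Step sizes h_i = 1, 1, 1; slopes of the chords Δ_i = (y_(i+1) - y_i)/h_i = -5, -1, -1.
  1·M_0 + 4·M_1 + 1·M_2 = 6(Δ_1 - Δ_0) = 24
  1·M_1 + 4·M_2 + 1·M_3 = 6(Δ_2 - Δ_1) = 0
Natural end conditions: M_0 = M_3 = 0.
Solving the tridiagonal system: M_0 = 0, M_1 = 32/5, M_2 = -8/5, M_3 = 0.

-1.6000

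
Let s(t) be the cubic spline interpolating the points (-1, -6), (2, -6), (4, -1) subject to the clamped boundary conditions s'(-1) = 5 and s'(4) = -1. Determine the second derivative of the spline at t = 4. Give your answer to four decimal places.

-7.9500

Write M_i for s''(x_i). With h_i = 3, 2 and divided differences Δ_i = 0, 5/2, the continuity of s' gives the tridiagonal system
  3·M_0 + 10·M_1 + 2·M_2 = 6(Δ_1 - Δ_0) = 15
Clamped end conditions give two more equations: 2h_0·M_0 + h_0·M_1 = 6(Δ_0 - s'(-1)) = -30 and h_1·M_1 + 2h_1·M_2 = 6(s'(4) - Δ_1) = -21.
Solving: M_0 = -77/10, M_1 = 27/5, M_2 = -159/20.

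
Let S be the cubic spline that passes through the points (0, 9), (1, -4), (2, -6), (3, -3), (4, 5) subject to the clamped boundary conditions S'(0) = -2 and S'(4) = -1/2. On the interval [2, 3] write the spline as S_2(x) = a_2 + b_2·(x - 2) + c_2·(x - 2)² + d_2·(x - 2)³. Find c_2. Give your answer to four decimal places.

With M_i denoting the second derivative at x_i, h_i = 1, 1, 1, 1, and Δ_i = (y_(i+1) − y_i)/h_i = -13, -2, 3, 8:
  1·M_0 + 4·M_1 + 1·M_2 = 6(Δ_1 - Δ_0) = 66
  1·M_1 + 4·M_2 + 1·M_3 = 6(Δ_2 - Δ_1) = 30
  1·M_2 + 4·M_3 + 1·M_4 = 6(Δ_3 - Δ_2) = 30
Clamped end conditions give two more equations: 2h_0·M_0 + h_0·M_1 = 6(Δ_0 - S'(0)) = -66 and h_3·M_3 + 2h_3·M_4 = 6(S'(4) - Δ_3) = -51.
Solving the tridiagonal system: M_0 = -2673/56, M_1 = 825/28, M_2 = -33/8, M_3 = 477/28, M_4 = -1905/56.
On [2, 3], with S_2(x) = a_2 + b_2·(x - 2) + c_2·(x - 2)² + d_2·(x - 2)³: c_2 = M_2/2 = -33/16, d_2 = (M_3 - M_2)/(6h_2) = 395/112, b_2 = Δ_2 - h_2(2M_2 + M_3)/6 = 43/28.

-2.0625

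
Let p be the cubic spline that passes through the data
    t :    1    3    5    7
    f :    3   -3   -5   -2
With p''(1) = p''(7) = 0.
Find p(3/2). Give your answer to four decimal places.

Write m_i for p''(x_i). With h_i = 2, 2, 2 and divided differences Δ_i = -3, -1, 3/2, the continuity of p' gives the tridiagonal system
  2·m_0 + 8·m_1 + 2·m_2 = 6(Δ_1 - Δ_0) = 12
  2·m_1 + 8·m_2 + 2·m_3 = 6(Δ_2 - Δ_1) = 15
Natural end conditions: m_0 = m_3 = 0.
Solving the tridiagonal system: m_0 = 0, m_1 = 11/10, m_2 = 8/5, m_3 = 0.
On [1, 3], p(t) = 3 - 101/30·(t - 1) + 0·(t - 1)² + 11/120·(t - 1)³.
With (t - 1) = 1/2: p(3/2) = 85/64.

1.3281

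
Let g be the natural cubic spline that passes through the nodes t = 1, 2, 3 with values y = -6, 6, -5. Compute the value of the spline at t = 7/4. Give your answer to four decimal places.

4.8867

With M_i denoting the second derivative at x_i, h_i = 1, 1, and Δ_i = (y_(i+1) − y_i)/h_i = 12, -11:
  1·M_0 + 4·M_1 + 1·M_2 = 6(Δ_1 - Δ_0) = -138
Natural end conditions: M_0 = M_2 = 0.
Hence M_0 = 0, M_1 = -69/2, M_2 = 0.
On [1, 2], g(t) = -6 + 71/4·(t - 1) + 0·(t - 1)² - 23/4·(t - 1)³.
With (t - 1) = 3/4: g(7/4) = 1251/256.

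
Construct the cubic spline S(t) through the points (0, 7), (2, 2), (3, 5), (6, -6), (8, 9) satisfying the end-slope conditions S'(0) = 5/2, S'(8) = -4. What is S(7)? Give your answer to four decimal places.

Write M_i for S''(x_i). With h_i = 2, 1, 3, 2 and divided differences Δ_i = -5/2, 3, -11/3, 15/2, the continuity of S' gives the tridiagonal system
  2·M_0 + 6·M_1 + 1·M_2 = 6(Δ_1 - Δ_0) = 33
  1·M_1 + 8·M_2 + 3·M_3 = 6(Δ_2 - Δ_1) = -40
  3·M_2 + 10·M_3 + 2·M_4 = 6(Δ_3 - Δ_2) = 67
Clamped end conditions give two more equations: 2h_0·M_0 + h_0·M_1 = 6(Δ_0 - S'(0)) = -30 and h_3·M_3 + 2h_3·M_4 = 6(S'(8) - Δ_3) = -69.
Solving the tridiagonal system: M_0 = -5519/408, M_1 = 2459/204, M_2 = -2503/204, M_3 = 1045/68, M_4 = -3391/136.
On [6, 8], S(t) = -6 + 757/136·(t - 6) + 1045/136·(t - 6)² - 1827/544·(t - 6)³.
With (t - 6) = 1: S(7) = 2117/544.

3.8915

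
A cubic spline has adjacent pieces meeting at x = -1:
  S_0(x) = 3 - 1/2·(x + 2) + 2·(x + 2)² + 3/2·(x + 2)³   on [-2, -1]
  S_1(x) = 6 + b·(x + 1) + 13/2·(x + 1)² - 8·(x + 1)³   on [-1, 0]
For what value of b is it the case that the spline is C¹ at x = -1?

S_0'(x) = -1/2 + 4·(x + 2) + 9/2·(x + 2)², so S_0'(-1) = 8. On the right, S_1'(-1) = b, so b = 8.

8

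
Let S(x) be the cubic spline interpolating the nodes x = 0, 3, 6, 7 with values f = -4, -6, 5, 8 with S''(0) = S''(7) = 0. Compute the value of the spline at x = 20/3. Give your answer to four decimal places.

Write m_i for S''(x_i). With h_i = 3, 3, 1 and divided differences Δ_i = -2/3, 11/3, 3, the continuity of S' gives the tridiagonal system
  3·m_0 + 12·m_1 + 3·m_2 = 6(Δ_1 - Δ_0) = 26
  3·m_1 + 8·m_2 + 1·m_3 = 6(Δ_2 - Δ_1) = -4
Natural end conditions: m_0 = m_3 = 0.
Solving the tridiagonal system: m_0 = 0, m_1 = 220/87, m_2 = -42/29, m_3 = 0.
On [6, 7], S(x) = 5 + 101/29·(x - 6) - 21/29·(x - 6)² + 7/29·(x - 6)³.
With (x - 6) = 2/3: S(20/3) = 5537/783.

7.0715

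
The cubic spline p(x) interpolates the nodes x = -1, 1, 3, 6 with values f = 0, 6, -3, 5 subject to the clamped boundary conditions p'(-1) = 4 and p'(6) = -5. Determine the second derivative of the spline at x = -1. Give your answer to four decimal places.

2.9054

Write M_i for p''(x_i). With h_i = 2, 2, 3 and divided differences Δ_i = 3, -9/2, 8/3, the continuity of p' gives the tridiagonal system
  2·M_0 + 8·M_1 + 2·M_2 = 6(Δ_1 - Δ_0) = -45
  2·M_1 + 10·M_2 + 3·M_3 = 6(Δ_2 - Δ_1) = 43
Clamped end conditions give two more equations: 2h_0·M_0 + h_0·M_1 = 6(Δ_0 - p'(-1)) = -6 and h_2·M_2 + 2h_2·M_3 = 6(p'(6) - Δ_2) = -46.
Hence M_0 = 215/74, M_1 = -326/37, M_2 = 364/37, M_3 = -1397/111.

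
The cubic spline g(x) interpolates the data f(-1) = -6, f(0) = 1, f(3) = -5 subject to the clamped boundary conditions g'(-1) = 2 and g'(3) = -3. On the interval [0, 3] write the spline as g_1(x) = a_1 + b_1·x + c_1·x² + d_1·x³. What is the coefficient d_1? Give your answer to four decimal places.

0.8611

Write M_i for g''(x_i). With h_i = 1, 3 and divided differences Δ_i = 7, -2, the continuity of g' gives the tridiagonal system
  1·M_0 + 8·M_1 + 3·M_2 = 6(Δ_1 - Δ_0) = -54
Clamped end conditions give two more equations: 2h_0·M_0 + h_0·M_1 = 6(Δ_0 - g'(-1)) = 30 and h_1·M_1 + 2h_1·M_2 = 6(g'(3) - Δ_1) = -6.
Solving the tridiagonal system: M_0 = 41/2, M_1 = -11, M_2 = 9/2.
On [0, 3], with g_1(x) = a_1 + b_1·x + c_1·x² + d_1·x³: c_1 = M_1/2 = -11/2, d_1 = (M_2 - M_1)/(6h_1) = 31/36, b_1 = Δ_1 - h_1(2M_1 + M_2)/6 = 27/4.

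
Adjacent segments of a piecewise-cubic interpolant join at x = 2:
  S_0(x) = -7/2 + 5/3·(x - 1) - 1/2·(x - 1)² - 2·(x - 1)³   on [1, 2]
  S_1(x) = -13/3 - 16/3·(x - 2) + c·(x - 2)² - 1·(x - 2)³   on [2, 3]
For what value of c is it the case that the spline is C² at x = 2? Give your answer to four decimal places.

-6.5000

S_0''(x) = -1 - 12·(x - 1), so S_0''(2) = -13. On the right, S_1''(2) = 2c, so c = -13/2.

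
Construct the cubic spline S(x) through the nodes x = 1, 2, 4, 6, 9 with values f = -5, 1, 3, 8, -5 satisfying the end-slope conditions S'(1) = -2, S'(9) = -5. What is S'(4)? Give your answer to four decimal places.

With m_i denoting the second derivative at x_i, h_i = 1, 2, 2, 3, and Δ_i = (y_(i+1) − y_i)/h_i = 6, 1, 5/2, -13/3:
  1·m_0 + 6·m_1 + 2·m_2 = 6(Δ_1 - Δ_0) = -30
  2·m_1 + 8·m_2 + 2·m_3 = 6(Δ_2 - Δ_1) = 9
  2·m_2 + 10·m_3 + 3·m_4 = 6(Δ_3 - Δ_2) = -41
Clamped end conditions give two more equations: 2h_0·m_0 + h_0·m_1 = 6(Δ_0 - S'(1)) = 48 and h_3·m_3 + 2h_3·m_4 = 6(S'(9) - Δ_3) = -4.
Solving: m_0 = 6343/212, m_1 = -1255/106, m_2 = 2357/424, m_3 = -625/106, m_4 = 1451/636.
On [4, 6], S'(x) = b_2 + 2c_2·(x - 4) + 3d_2·(x - 4)² with b_2 = Δ_2 - h_2(2m_2 + m_3)/6 = 161/212, c_2 = m_2/2 = 2357/848, d_2 = (m_3 - m_2)/(6h_2) = -1619/1696. So S'(4) = 161/212.

0.7594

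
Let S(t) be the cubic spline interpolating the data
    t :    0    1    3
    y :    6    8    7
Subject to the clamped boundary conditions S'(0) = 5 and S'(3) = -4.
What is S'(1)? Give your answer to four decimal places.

Write σ_i for S''(x_i). With h_i = 1, 2 and divided differences Δ_i = 2, -1/2, the continuity of S' gives the tridiagonal system
  1·σ_0 + 6·σ_1 + 2·σ_2 = 6(Δ_1 - Δ_0) = -15
Clamped end conditions give two more equations: 2h_0·σ_0 + h_0·σ_1 = 6(Δ_0 - S'(0)) = -18 and h_1·σ_1 + 2h_1·σ_2 = 6(S'(3) - Δ_1) = -21.
Hence σ_0 = -19/2, σ_1 = 1, σ_2 = -23/4.
On [1, 3], S'(t) = b_1 + 2c_1·(t - 1) + 3d_1·(t - 1)² with b_1 = Δ_1 - h_1(2σ_1 + σ_2)/6 = 3/4, c_1 = σ_1/2 = 1/2, d_1 = (σ_2 - σ_1)/(6h_1) = -9/16. So S'(1) = 3/4.

0.7500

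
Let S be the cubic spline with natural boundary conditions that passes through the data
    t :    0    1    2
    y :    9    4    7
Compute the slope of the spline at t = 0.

-7

Let σ_i = S''(x_i). Step sizes h_i = 1, 1; slopes of the chords Δ_i = (y_(i+1) - y_i)/h_i = -5, 3.
  1·σ_0 + 4·σ_1 + 1·σ_2 = 6(Δ_1 - Δ_0) = 48
Natural end conditions: σ_0 = σ_2 = 0.
Hence σ_0 = 0, σ_1 = 12, σ_2 = 0.
On [0, 1], S'(t) = b_0 + 2c_0·t + 3d_0·t² with b_0 = Δ_0 - h_0(2σ_0 + σ_1)/6 = -7, c_0 = σ_0/2 = 0, d_0 = (σ_1 - σ_0)/(6h_0) = 2. So S'(0) = -7.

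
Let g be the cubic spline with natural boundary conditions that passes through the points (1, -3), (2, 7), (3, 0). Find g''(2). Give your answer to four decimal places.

-25.5000

With m_i denoting the second derivative at x_i, h_i = 1, 1, and Δ_i = (y_(i+1) − y_i)/h_i = 10, -7:
  1·m_0 + 4·m_1 + 1·m_2 = 6(Δ_1 - Δ_0) = -102
Natural end conditions: m_0 = m_2 = 0.
Hence m_0 = 0, m_1 = -51/2, m_2 = 0.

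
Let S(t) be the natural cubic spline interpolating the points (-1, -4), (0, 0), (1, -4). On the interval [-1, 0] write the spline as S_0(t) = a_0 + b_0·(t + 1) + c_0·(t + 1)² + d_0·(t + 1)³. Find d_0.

With M_i denoting the second derivative at x_i, h_i = 1, 1, and Δ_i = (y_(i+1) − y_i)/h_i = 4, -4:
  1·M_0 + 4·M_1 + 1·M_2 = 6(Δ_1 - Δ_0) = -48
Natural end conditions: M_0 = M_2 = 0.
Hence M_0 = 0, M_1 = -12, M_2 = 0.
On [-1, 0], with S_0(t) = a_0 + b_0·(t + 1) + c_0·(t + 1)² + d_0·(t + 1)³: c_0 = M_0/2 = 0, d_0 = (M_1 - M_0)/(6h_0) = -2, b_0 = Δ_0 - h_0(2M_0 + M_1)/6 = 6.

-2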